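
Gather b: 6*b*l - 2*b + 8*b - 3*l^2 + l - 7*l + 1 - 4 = b*(6*l + 6) - 3*l^2 - 6*l - 3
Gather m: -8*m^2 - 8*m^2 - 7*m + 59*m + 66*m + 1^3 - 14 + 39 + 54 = -16*m^2 + 118*m + 80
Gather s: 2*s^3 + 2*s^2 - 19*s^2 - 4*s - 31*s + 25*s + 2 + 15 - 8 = 2*s^3 - 17*s^2 - 10*s + 9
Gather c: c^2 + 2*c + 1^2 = c^2 + 2*c + 1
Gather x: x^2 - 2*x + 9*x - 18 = x^2 + 7*x - 18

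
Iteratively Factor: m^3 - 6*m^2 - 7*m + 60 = (m - 5)*(m^2 - m - 12) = (m - 5)*(m + 3)*(m - 4)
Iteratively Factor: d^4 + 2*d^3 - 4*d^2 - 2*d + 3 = (d + 3)*(d^3 - d^2 - d + 1) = (d - 1)*(d + 3)*(d^2 - 1) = (d - 1)^2*(d + 3)*(d + 1)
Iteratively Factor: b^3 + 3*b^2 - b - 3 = (b - 1)*(b^2 + 4*b + 3) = (b - 1)*(b + 1)*(b + 3)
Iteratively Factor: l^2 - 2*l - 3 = (l + 1)*(l - 3)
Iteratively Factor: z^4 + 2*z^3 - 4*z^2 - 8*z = (z)*(z^3 + 2*z^2 - 4*z - 8) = z*(z + 2)*(z^2 - 4) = z*(z + 2)^2*(z - 2)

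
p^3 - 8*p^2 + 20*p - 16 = (p - 4)*(p - 2)^2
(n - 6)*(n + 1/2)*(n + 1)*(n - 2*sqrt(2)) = n^4 - 9*n^3/2 - 2*sqrt(2)*n^3 - 17*n^2/2 + 9*sqrt(2)*n^2 - 3*n + 17*sqrt(2)*n + 6*sqrt(2)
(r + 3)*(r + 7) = r^2 + 10*r + 21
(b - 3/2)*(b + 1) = b^2 - b/2 - 3/2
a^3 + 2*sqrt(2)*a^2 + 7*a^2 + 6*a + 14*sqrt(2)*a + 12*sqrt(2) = (a + 1)*(a + 6)*(a + 2*sqrt(2))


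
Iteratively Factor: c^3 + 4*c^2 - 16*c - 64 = (c - 4)*(c^2 + 8*c + 16) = (c - 4)*(c + 4)*(c + 4)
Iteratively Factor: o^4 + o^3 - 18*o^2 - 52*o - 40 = (o + 2)*(o^3 - o^2 - 16*o - 20) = (o + 2)^2*(o^2 - 3*o - 10) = (o - 5)*(o + 2)^2*(o + 2)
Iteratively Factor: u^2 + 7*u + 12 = (u + 3)*(u + 4)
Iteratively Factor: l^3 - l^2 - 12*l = (l + 3)*(l^2 - 4*l) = (l - 4)*(l + 3)*(l)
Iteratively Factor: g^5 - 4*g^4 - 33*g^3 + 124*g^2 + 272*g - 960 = (g + 4)*(g^4 - 8*g^3 - g^2 + 128*g - 240) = (g - 3)*(g + 4)*(g^3 - 5*g^2 - 16*g + 80) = (g - 5)*(g - 3)*(g + 4)*(g^2 - 16) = (g - 5)*(g - 4)*(g - 3)*(g + 4)*(g + 4)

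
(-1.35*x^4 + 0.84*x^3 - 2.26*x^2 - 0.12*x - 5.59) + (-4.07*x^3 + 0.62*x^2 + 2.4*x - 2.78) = -1.35*x^4 - 3.23*x^3 - 1.64*x^2 + 2.28*x - 8.37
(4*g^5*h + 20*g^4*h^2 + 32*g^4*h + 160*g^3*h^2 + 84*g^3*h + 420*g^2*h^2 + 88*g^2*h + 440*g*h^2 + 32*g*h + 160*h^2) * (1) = 4*g^5*h + 20*g^4*h^2 + 32*g^4*h + 160*g^3*h^2 + 84*g^3*h + 420*g^2*h^2 + 88*g^2*h + 440*g*h^2 + 32*g*h + 160*h^2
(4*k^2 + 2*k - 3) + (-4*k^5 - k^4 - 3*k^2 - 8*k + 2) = -4*k^5 - k^4 + k^2 - 6*k - 1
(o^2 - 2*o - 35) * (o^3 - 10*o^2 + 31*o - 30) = o^5 - 12*o^4 + 16*o^3 + 258*o^2 - 1025*o + 1050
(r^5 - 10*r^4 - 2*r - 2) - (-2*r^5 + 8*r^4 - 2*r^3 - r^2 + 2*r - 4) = 3*r^5 - 18*r^4 + 2*r^3 + r^2 - 4*r + 2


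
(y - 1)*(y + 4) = y^2 + 3*y - 4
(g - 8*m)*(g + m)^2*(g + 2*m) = g^4 - 4*g^3*m - 27*g^2*m^2 - 38*g*m^3 - 16*m^4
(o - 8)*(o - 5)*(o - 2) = o^3 - 15*o^2 + 66*o - 80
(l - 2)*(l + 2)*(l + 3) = l^3 + 3*l^2 - 4*l - 12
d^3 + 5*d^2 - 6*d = d*(d - 1)*(d + 6)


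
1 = 1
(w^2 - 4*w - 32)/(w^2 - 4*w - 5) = (-w^2 + 4*w + 32)/(-w^2 + 4*w + 5)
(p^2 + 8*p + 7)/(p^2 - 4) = (p^2 + 8*p + 7)/(p^2 - 4)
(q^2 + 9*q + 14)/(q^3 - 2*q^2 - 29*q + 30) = (q^2 + 9*q + 14)/(q^3 - 2*q^2 - 29*q + 30)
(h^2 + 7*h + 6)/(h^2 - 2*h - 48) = (h + 1)/(h - 8)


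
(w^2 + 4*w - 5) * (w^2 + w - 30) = w^4 + 5*w^3 - 31*w^2 - 125*w + 150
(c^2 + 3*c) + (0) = c^2 + 3*c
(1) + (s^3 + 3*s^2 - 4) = s^3 + 3*s^2 - 3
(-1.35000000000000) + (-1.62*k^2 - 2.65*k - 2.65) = -1.62*k^2 - 2.65*k - 4.0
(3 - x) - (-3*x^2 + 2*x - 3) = 3*x^2 - 3*x + 6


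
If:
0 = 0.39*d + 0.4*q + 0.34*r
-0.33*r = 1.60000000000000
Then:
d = 4.22688422688423 - 1.02564102564103*q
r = -4.85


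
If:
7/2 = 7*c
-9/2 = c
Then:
No Solution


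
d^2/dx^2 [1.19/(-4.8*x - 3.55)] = -54.8352/(4.8*x + 3.55)^3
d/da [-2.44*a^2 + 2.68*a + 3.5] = 2.68 - 4.88*a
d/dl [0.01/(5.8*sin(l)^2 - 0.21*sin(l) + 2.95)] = (0.0021 - 0.116*sin(l))*cos(l)/(5.8*sin(l)^2 - 0.21*sin(l) + 2.95)^2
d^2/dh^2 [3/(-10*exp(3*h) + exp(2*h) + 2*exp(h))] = 6*(4*(-15*exp(2*h) + exp(h) + 1)^2 + (-10*exp(2*h) + exp(h) + 2)*(45*exp(2*h) - 2*exp(h) - 1))*exp(-h)/(-10*exp(2*h) + exp(h) + 2)^3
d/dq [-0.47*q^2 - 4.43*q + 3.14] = -0.94*q - 4.43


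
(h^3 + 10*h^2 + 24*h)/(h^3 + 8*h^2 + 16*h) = (h + 6)/(h + 4)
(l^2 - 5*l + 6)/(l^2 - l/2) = 2*(l^2 - 5*l + 6)/(l*(2*l - 1))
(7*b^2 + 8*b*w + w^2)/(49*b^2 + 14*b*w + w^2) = (b + w)/(7*b + w)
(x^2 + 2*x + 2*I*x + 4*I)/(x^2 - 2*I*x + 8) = (x + 2)/(x - 4*I)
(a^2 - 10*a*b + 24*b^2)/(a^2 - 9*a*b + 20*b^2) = (a - 6*b)/(a - 5*b)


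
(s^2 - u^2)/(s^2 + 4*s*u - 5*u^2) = (s + u)/(s + 5*u)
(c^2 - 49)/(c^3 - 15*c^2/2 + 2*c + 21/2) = 2*(c + 7)/(2*c^2 - c - 3)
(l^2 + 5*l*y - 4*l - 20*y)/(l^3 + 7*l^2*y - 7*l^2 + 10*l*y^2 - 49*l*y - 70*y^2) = (l - 4)/(l^2 + 2*l*y - 7*l - 14*y)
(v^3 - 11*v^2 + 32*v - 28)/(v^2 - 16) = (v^3 - 11*v^2 + 32*v - 28)/(v^2 - 16)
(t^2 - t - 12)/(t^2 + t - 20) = (t + 3)/(t + 5)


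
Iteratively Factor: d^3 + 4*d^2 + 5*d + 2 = (d + 2)*(d^2 + 2*d + 1) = (d + 1)*(d + 2)*(d + 1)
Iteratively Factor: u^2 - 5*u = (u)*(u - 5)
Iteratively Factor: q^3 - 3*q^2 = (q)*(q^2 - 3*q) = q*(q - 3)*(q)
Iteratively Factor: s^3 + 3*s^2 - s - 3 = (s + 3)*(s^2 - 1) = (s + 1)*(s + 3)*(s - 1)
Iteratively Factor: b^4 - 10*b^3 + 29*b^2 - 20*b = (b)*(b^3 - 10*b^2 + 29*b - 20) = b*(b - 1)*(b^2 - 9*b + 20) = b*(b - 5)*(b - 1)*(b - 4)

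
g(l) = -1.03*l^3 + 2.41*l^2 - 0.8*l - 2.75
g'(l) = -3.09*l^2 + 4.82*l - 0.8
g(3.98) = -32.69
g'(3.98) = -30.56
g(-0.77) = -0.23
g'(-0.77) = -6.34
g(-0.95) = 1.07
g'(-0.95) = -8.17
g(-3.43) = 69.91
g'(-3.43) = -53.69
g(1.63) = -2.11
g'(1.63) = -1.15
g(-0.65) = -0.93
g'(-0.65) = -5.24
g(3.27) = -15.61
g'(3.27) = -18.08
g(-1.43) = 6.33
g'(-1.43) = -14.01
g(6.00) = -143.27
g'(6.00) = -83.12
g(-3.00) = 49.15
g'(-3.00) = -43.07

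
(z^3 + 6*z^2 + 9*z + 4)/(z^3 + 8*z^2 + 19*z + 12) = (z + 1)/(z + 3)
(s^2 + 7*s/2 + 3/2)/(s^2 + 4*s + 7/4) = 2*(s + 3)/(2*s + 7)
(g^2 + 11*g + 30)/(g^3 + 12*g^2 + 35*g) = (g + 6)/(g*(g + 7))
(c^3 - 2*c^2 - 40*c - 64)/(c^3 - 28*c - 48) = (c - 8)/(c - 6)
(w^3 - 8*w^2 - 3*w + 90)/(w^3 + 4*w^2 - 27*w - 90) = (w - 6)/(w + 6)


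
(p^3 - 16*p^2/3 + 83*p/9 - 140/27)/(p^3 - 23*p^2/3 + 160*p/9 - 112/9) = (p - 5/3)/(p - 4)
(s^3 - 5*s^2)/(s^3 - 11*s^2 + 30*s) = s/(s - 6)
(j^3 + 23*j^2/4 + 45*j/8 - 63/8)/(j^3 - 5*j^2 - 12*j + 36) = (8*j^2 + 22*j - 21)/(8*(j^2 - 8*j + 12))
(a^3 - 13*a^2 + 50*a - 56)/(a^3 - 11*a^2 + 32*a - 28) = (a - 4)/(a - 2)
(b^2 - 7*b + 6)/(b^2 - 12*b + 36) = (b - 1)/(b - 6)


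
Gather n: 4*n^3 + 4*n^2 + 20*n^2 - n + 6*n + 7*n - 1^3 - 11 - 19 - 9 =4*n^3 + 24*n^2 + 12*n - 40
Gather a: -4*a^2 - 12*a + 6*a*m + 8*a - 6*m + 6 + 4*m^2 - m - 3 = -4*a^2 + a*(6*m - 4) + 4*m^2 - 7*m + 3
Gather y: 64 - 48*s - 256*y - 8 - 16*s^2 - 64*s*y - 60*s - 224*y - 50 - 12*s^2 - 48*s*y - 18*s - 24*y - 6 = -28*s^2 - 126*s + y*(-112*s - 504)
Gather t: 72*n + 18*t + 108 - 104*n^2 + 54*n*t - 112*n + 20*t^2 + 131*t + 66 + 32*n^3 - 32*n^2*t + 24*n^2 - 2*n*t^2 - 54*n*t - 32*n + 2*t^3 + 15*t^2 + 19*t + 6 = 32*n^3 - 80*n^2 - 72*n + 2*t^3 + t^2*(35 - 2*n) + t*(168 - 32*n^2) + 180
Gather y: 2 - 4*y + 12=14 - 4*y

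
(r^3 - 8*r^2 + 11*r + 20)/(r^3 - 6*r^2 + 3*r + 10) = (r - 4)/(r - 2)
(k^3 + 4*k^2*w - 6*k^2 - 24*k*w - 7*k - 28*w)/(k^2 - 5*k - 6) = (k^2 + 4*k*w - 7*k - 28*w)/(k - 6)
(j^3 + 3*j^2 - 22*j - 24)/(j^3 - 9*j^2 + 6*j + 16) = (j^2 + 2*j - 24)/(j^2 - 10*j + 16)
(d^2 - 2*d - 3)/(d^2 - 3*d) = (d + 1)/d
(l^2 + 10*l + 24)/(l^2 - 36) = (l + 4)/(l - 6)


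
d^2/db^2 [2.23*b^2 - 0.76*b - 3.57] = 4.46000000000000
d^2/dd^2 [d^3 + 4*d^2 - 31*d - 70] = 6*d + 8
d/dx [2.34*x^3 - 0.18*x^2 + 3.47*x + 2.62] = 7.02*x^2 - 0.36*x + 3.47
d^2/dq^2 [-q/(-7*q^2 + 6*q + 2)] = 2*(-4*q*(7*q - 3)^2 + 3*(2 - 7*q)*(-7*q^2 + 6*q + 2))/(-7*q^2 + 6*q + 2)^3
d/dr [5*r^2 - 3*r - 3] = 10*r - 3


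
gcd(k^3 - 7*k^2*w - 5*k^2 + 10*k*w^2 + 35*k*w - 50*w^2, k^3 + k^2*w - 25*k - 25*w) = k - 5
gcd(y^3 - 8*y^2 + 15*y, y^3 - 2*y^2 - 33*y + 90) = y^2 - 8*y + 15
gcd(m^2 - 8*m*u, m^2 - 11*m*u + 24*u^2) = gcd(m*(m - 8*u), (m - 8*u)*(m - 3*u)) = -m + 8*u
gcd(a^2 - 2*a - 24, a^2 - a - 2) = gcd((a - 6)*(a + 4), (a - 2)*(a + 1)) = 1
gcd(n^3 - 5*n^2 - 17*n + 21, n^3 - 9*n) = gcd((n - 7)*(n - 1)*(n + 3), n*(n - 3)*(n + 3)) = n + 3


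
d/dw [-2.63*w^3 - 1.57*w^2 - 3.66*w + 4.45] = -7.89*w^2 - 3.14*w - 3.66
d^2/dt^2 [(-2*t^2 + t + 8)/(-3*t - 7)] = 94/(27*t^3 + 189*t^2 + 441*t + 343)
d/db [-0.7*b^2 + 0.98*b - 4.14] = 0.98 - 1.4*b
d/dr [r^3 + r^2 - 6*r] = 3*r^2 + 2*r - 6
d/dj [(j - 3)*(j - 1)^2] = (j - 1)*(3*j - 7)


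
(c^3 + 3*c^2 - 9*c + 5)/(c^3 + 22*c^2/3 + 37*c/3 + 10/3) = 3*(c^2 - 2*c + 1)/(3*c^2 + 7*c + 2)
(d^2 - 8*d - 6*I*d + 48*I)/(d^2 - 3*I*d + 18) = (d - 8)/(d + 3*I)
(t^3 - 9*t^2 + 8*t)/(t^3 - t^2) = (t - 8)/t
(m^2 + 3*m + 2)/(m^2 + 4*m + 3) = (m + 2)/(m + 3)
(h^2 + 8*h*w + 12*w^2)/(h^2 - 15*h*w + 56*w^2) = (h^2 + 8*h*w + 12*w^2)/(h^2 - 15*h*w + 56*w^2)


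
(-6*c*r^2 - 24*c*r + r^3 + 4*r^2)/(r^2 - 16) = r*(-6*c + r)/(r - 4)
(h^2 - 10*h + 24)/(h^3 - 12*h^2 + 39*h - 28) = (h - 6)/(h^2 - 8*h + 7)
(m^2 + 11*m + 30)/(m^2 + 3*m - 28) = (m^2 + 11*m + 30)/(m^2 + 3*m - 28)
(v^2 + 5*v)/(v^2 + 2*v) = (v + 5)/(v + 2)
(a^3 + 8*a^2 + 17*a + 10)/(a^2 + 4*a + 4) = (a^2 + 6*a + 5)/(a + 2)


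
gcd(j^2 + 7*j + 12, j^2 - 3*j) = 1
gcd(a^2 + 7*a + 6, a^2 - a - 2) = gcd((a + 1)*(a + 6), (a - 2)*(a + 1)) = a + 1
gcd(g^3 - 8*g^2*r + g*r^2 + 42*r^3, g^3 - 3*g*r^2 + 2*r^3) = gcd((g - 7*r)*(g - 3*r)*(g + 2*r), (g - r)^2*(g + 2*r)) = g + 2*r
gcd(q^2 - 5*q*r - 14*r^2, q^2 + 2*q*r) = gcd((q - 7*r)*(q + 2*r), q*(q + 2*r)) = q + 2*r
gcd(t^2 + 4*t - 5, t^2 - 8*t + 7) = t - 1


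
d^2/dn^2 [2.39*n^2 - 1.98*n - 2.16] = 4.78000000000000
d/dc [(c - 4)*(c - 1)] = 2*c - 5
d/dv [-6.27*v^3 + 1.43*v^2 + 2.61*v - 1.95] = -18.81*v^2 + 2.86*v + 2.61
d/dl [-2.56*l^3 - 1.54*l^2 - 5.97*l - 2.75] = -7.68*l^2 - 3.08*l - 5.97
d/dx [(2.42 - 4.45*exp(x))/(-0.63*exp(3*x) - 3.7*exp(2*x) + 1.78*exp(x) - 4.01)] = (-5.607*exp(3*x) - 11.8912*exp(2*x) + 17.908*exp(x) + 13.5369)*exp(x)/(0.3969*exp(6*x) + 4.662*exp(5*x) + 11.4472*exp(4*x) - 8.1194*exp(3*x) + 32.8424*exp(2*x) - 14.2756*exp(x) + 16.0801)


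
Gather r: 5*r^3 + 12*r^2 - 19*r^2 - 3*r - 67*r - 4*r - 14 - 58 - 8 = 5*r^3 - 7*r^2 - 74*r - 80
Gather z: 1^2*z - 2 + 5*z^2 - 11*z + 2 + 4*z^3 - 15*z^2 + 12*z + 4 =4*z^3 - 10*z^2 + 2*z + 4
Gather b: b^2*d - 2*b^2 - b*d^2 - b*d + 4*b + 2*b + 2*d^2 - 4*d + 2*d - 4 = b^2*(d - 2) + b*(-d^2 - d + 6) + 2*d^2 - 2*d - 4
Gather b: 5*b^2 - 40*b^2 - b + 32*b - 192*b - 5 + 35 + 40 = -35*b^2 - 161*b + 70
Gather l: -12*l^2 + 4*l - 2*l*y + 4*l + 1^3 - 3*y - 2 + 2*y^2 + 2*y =-12*l^2 + l*(8 - 2*y) + 2*y^2 - y - 1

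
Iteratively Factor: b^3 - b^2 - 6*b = (b)*(b^2 - b - 6) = b*(b + 2)*(b - 3)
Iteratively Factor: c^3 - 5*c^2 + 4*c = (c - 1)*(c^2 - 4*c) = c*(c - 1)*(c - 4)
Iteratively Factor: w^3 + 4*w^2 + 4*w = (w + 2)*(w^2 + 2*w) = w*(w + 2)*(w + 2)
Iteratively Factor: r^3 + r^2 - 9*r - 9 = (r + 3)*(r^2 - 2*r - 3) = (r + 1)*(r + 3)*(r - 3)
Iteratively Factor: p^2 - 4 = (p - 2)*(p + 2)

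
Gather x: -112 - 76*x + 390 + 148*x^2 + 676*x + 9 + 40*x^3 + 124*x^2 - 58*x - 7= 40*x^3 + 272*x^2 + 542*x + 280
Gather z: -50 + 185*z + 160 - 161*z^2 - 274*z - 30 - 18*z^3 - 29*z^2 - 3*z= -18*z^3 - 190*z^2 - 92*z + 80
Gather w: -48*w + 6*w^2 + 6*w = 6*w^2 - 42*w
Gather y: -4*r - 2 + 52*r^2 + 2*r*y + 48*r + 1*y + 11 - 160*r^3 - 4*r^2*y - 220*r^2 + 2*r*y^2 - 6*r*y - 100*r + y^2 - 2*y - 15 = -160*r^3 - 168*r^2 - 56*r + y^2*(2*r + 1) + y*(-4*r^2 - 4*r - 1) - 6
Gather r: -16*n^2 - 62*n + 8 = -16*n^2 - 62*n + 8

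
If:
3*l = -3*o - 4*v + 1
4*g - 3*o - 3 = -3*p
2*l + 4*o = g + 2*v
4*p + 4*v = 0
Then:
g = 4*v + 4/5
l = 4/15 - 17*v/3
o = 13*v/3 + 1/15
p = -v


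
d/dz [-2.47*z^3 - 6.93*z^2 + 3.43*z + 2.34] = -7.41*z^2 - 13.86*z + 3.43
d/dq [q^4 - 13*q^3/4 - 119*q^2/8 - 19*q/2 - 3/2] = 4*q^3 - 39*q^2/4 - 119*q/4 - 19/2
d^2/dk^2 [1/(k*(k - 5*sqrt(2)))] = 2*(k^2 + k*(k - 5*sqrt(2)) + (k - 5*sqrt(2))^2)/(k^3*(k - 5*sqrt(2))^3)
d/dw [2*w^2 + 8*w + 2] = 4*w + 8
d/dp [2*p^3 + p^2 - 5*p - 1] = 6*p^2 + 2*p - 5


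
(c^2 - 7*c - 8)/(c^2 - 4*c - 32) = (c + 1)/(c + 4)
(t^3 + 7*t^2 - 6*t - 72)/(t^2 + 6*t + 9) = (t^3 + 7*t^2 - 6*t - 72)/(t^2 + 6*t + 9)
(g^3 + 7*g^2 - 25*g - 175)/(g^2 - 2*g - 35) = (g^2 + 2*g - 35)/(g - 7)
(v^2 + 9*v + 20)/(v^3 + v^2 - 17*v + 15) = (v + 4)/(v^2 - 4*v + 3)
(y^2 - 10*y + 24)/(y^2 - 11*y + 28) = (y - 6)/(y - 7)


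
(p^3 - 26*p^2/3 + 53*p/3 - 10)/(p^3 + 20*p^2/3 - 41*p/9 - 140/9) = 3*(p^2 - 7*p + 6)/(3*p^2 + 25*p + 28)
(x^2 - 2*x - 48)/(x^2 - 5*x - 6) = (-x^2 + 2*x + 48)/(-x^2 + 5*x + 6)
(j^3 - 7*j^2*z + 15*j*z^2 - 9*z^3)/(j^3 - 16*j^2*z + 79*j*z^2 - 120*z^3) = (j^2 - 4*j*z + 3*z^2)/(j^2 - 13*j*z + 40*z^2)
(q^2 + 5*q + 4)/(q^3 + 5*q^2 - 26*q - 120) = (q + 1)/(q^2 + q - 30)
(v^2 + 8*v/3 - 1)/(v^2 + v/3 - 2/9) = 3*(v + 3)/(3*v + 2)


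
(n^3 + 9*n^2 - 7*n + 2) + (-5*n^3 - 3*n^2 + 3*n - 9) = -4*n^3 + 6*n^2 - 4*n - 7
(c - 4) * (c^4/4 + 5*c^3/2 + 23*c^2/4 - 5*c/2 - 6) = c^5/4 + 3*c^4/2 - 17*c^3/4 - 51*c^2/2 + 4*c + 24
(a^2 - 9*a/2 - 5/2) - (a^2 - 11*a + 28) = 13*a/2 - 61/2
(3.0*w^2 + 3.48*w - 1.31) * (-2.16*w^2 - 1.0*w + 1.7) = -6.48*w^4 - 10.5168*w^3 + 4.4496*w^2 + 7.226*w - 2.227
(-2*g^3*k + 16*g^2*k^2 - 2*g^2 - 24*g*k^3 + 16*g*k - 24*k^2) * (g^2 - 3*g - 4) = -2*g^5*k + 16*g^4*k^2 + 6*g^4*k - 2*g^4 - 24*g^3*k^3 - 48*g^3*k^2 + 24*g^3*k + 6*g^3 + 72*g^2*k^3 - 88*g^2*k^2 - 48*g^2*k + 8*g^2 + 96*g*k^3 + 72*g*k^2 - 64*g*k + 96*k^2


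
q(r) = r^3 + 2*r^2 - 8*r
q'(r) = 3*r^2 + 4*r - 8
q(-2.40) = 16.90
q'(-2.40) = -0.32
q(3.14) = 25.56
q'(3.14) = 34.14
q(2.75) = 13.92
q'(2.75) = 25.69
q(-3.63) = 7.56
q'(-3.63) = 17.01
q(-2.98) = 15.14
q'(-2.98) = 6.72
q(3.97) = 62.33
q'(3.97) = 55.16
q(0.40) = -2.82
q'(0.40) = -5.92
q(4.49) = 94.92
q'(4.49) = 70.44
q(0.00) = 0.00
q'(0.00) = -8.00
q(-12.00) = -1344.00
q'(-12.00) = 376.00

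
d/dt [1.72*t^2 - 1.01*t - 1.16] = 3.44*t - 1.01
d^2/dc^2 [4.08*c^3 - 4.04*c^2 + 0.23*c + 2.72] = 24.48*c - 8.08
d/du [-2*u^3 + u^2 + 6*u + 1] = -6*u^2 + 2*u + 6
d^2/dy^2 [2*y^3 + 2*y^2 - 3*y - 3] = 12*y + 4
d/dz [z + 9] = 1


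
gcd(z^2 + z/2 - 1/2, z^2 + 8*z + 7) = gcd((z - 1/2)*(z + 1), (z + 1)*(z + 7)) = z + 1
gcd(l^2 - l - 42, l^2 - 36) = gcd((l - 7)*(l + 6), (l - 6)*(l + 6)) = l + 6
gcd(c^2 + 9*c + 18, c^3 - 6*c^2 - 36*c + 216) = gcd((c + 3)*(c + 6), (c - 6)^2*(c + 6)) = c + 6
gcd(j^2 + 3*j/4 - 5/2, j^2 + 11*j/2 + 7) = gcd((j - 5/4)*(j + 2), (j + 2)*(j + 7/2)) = j + 2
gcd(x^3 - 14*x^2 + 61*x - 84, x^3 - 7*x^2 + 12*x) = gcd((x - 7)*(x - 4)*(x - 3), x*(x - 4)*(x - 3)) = x^2 - 7*x + 12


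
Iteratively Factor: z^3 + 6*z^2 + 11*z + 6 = (z + 3)*(z^2 + 3*z + 2) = (z + 1)*(z + 3)*(z + 2)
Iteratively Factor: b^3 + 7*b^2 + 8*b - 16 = (b + 4)*(b^2 + 3*b - 4) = (b - 1)*(b + 4)*(b + 4)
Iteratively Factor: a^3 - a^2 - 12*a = (a)*(a^2 - a - 12) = a*(a + 3)*(a - 4)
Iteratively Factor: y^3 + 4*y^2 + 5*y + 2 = (y + 1)*(y^2 + 3*y + 2) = (y + 1)*(y + 2)*(y + 1)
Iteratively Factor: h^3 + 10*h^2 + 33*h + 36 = (h + 3)*(h^2 + 7*h + 12) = (h + 3)^2*(h + 4)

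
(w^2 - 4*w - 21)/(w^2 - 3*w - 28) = (w + 3)/(w + 4)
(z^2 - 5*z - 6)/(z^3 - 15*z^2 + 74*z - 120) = (z + 1)/(z^2 - 9*z + 20)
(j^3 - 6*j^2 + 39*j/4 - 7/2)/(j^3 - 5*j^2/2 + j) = (j - 7/2)/j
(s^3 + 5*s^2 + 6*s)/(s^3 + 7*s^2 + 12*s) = (s + 2)/(s + 4)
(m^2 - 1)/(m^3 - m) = 1/m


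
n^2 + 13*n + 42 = (n + 6)*(n + 7)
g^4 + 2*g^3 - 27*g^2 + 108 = (g - 3)^2*(g + 2)*(g + 6)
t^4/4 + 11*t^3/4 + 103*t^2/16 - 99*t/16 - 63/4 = (t/4 + 1)*(t - 3/2)*(t + 3/2)*(t + 7)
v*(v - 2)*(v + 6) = v^3 + 4*v^2 - 12*v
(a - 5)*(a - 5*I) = a^2 - 5*a - 5*I*a + 25*I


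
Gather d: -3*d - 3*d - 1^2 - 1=-6*d - 2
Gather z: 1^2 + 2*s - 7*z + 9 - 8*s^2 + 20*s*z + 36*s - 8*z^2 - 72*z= -8*s^2 + 38*s - 8*z^2 + z*(20*s - 79) + 10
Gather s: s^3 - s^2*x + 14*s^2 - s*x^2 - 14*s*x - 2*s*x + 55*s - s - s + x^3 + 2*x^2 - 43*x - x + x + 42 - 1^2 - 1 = s^3 + s^2*(14 - x) + s*(-x^2 - 16*x + 53) + x^3 + 2*x^2 - 43*x + 40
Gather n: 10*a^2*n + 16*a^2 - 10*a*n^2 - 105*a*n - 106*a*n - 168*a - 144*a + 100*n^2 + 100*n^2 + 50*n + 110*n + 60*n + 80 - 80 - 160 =16*a^2 - 312*a + n^2*(200 - 10*a) + n*(10*a^2 - 211*a + 220) - 160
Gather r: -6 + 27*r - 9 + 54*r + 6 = 81*r - 9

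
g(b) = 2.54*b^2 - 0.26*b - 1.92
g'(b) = 5.08*b - 0.26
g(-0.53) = -1.07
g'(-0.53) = -2.95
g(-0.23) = -1.73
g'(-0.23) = -1.43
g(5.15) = 64.11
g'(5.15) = 25.90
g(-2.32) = 12.35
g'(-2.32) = -12.05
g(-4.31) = 46.38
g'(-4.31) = -22.15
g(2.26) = 10.47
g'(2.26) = 11.22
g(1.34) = 2.29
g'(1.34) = 6.55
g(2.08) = 8.53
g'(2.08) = 10.31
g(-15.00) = 573.48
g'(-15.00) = -76.46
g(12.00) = 360.72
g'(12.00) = 60.70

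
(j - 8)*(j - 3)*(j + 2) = j^3 - 9*j^2 + 2*j + 48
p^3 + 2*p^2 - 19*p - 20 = (p - 4)*(p + 1)*(p + 5)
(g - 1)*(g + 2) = g^2 + g - 2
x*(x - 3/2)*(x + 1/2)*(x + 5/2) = x^4 + 3*x^3/2 - 13*x^2/4 - 15*x/8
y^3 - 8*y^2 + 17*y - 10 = (y - 5)*(y - 2)*(y - 1)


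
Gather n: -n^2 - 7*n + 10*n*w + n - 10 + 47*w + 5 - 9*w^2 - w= -n^2 + n*(10*w - 6) - 9*w^2 + 46*w - 5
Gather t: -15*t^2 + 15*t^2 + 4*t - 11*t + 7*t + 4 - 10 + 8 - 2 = 0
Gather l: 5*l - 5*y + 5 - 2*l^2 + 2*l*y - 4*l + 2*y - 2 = -2*l^2 + l*(2*y + 1) - 3*y + 3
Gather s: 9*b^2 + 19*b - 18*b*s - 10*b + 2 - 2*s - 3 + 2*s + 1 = 9*b^2 - 18*b*s + 9*b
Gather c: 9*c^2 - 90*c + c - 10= 9*c^2 - 89*c - 10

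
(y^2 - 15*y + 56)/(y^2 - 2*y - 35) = (y - 8)/(y + 5)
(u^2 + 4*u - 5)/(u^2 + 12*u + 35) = (u - 1)/(u + 7)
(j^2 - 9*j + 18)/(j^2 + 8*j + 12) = (j^2 - 9*j + 18)/(j^2 + 8*j + 12)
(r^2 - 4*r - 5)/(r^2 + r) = (r - 5)/r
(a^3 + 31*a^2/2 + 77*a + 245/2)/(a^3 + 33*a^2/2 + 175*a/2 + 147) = (a + 5)/(a + 6)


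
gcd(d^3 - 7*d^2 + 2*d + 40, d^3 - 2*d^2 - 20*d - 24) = d + 2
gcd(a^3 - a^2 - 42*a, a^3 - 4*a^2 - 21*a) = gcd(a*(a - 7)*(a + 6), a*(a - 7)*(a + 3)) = a^2 - 7*a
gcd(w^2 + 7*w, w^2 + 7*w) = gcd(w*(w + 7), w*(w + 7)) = w^2 + 7*w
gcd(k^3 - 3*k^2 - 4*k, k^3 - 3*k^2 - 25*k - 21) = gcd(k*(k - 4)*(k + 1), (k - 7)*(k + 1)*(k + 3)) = k + 1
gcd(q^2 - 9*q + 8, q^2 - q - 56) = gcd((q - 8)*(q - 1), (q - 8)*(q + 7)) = q - 8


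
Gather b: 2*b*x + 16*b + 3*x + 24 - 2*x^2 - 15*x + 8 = b*(2*x + 16) - 2*x^2 - 12*x + 32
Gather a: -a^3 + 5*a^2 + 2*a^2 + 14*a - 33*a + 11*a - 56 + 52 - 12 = -a^3 + 7*a^2 - 8*a - 16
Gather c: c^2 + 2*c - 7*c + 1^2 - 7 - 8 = c^2 - 5*c - 14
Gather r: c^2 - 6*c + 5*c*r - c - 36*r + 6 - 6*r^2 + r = c^2 - 7*c - 6*r^2 + r*(5*c - 35) + 6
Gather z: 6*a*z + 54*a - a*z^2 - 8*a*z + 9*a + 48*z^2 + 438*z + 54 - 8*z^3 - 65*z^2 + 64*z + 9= 63*a - 8*z^3 + z^2*(-a - 17) + z*(502 - 2*a) + 63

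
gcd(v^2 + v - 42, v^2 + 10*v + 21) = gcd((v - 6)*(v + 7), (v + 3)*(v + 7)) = v + 7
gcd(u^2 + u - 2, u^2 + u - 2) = u^2 + u - 2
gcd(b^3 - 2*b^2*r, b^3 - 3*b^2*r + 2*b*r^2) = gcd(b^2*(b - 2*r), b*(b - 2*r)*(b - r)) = -b^2 + 2*b*r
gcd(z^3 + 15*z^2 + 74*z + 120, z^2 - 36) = z + 6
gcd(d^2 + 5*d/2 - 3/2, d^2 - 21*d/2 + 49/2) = 1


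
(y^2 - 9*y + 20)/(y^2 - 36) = (y^2 - 9*y + 20)/(y^2 - 36)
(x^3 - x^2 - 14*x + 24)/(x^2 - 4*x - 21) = (-x^3 + x^2 + 14*x - 24)/(-x^2 + 4*x + 21)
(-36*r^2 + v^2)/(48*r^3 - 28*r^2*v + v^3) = (-6*r + v)/(8*r^2 - 6*r*v + v^2)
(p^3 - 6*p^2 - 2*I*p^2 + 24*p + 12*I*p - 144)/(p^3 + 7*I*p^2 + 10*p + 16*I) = (p^3 - 2*p^2*(3 + I) + 12*p*(2 + I) - 144)/(p^3 + 7*I*p^2 + 10*p + 16*I)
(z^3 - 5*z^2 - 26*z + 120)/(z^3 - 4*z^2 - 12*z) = (z^2 + z - 20)/(z*(z + 2))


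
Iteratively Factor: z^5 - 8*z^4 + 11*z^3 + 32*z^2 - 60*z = (z)*(z^4 - 8*z^3 + 11*z^2 + 32*z - 60) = z*(z - 5)*(z^3 - 3*z^2 - 4*z + 12) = z*(z - 5)*(z + 2)*(z^2 - 5*z + 6) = z*(z - 5)*(z - 2)*(z + 2)*(z - 3)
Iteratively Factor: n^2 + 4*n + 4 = (n + 2)*(n + 2)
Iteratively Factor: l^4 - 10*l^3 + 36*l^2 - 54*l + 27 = (l - 3)*(l^3 - 7*l^2 + 15*l - 9) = (l - 3)^2*(l^2 - 4*l + 3) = (l - 3)^2*(l - 1)*(l - 3)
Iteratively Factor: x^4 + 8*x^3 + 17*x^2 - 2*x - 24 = (x + 3)*(x^3 + 5*x^2 + 2*x - 8) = (x + 2)*(x + 3)*(x^2 + 3*x - 4) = (x + 2)*(x + 3)*(x + 4)*(x - 1)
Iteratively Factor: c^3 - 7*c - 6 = (c - 3)*(c^2 + 3*c + 2) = (c - 3)*(c + 1)*(c + 2)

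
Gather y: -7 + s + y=s + y - 7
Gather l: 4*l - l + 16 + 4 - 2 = 3*l + 18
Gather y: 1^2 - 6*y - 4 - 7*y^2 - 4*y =-7*y^2 - 10*y - 3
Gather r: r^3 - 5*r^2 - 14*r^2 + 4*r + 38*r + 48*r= r^3 - 19*r^2 + 90*r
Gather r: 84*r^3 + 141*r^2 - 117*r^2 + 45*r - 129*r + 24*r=84*r^3 + 24*r^2 - 60*r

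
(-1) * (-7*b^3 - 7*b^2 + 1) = 7*b^3 + 7*b^2 - 1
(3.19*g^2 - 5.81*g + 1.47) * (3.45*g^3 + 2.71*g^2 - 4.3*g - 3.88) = 11.0055*g^5 - 11.3996*g^4 - 24.3906*g^3 + 16.5895*g^2 + 16.2218*g - 5.7036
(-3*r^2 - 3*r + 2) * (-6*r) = 18*r^3 + 18*r^2 - 12*r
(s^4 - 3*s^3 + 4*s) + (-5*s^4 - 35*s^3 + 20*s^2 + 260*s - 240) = -4*s^4 - 38*s^3 + 20*s^2 + 264*s - 240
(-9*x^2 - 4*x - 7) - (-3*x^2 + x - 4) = -6*x^2 - 5*x - 3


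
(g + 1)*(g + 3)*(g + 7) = g^3 + 11*g^2 + 31*g + 21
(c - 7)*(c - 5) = c^2 - 12*c + 35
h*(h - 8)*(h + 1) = h^3 - 7*h^2 - 8*h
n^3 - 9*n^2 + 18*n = n*(n - 6)*(n - 3)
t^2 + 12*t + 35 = (t + 5)*(t + 7)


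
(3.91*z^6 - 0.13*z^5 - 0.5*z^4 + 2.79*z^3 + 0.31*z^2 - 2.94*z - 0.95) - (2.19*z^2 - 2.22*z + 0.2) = 3.91*z^6 - 0.13*z^5 - 0.5*z^4 + 2.79*z^3 - 1.88*z^2 - 0.72*z - 1.15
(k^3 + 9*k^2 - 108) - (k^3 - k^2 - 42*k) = 10*k^2 + 42*k - 108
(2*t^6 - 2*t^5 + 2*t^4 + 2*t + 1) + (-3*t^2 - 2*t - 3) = 2*t^6 - 2*t^5 + 2*t^4 - 3*t^2 - 2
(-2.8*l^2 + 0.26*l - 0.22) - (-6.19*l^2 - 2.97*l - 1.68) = 3.39*l^2 + 3.23*l + 1.46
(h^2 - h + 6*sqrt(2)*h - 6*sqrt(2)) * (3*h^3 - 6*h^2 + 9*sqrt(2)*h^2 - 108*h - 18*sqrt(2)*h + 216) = 3*h^5 - 9*h^4 + 27*sqrt(2)*h^4 - 81*sqrt(2)*h^3 + 6*h^3 - 594*sqrt(2)*h^2 + 1944*sqrt(2)*h - 1296*sqrt(2)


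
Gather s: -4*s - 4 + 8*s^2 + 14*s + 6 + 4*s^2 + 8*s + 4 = 12*s^2 + 18*s + 6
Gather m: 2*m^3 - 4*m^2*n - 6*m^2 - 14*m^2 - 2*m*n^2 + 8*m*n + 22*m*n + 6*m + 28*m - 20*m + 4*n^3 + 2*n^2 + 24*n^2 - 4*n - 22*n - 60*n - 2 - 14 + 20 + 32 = 2*m^3 + m^2*(-4*n - 20) + m*(-2*n^2 + 30*n + 14) + 4*n^3 + 26*n^2 - 86*n + 36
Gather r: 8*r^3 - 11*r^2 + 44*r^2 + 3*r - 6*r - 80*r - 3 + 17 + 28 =8*r^3 + 33*r^2 - 83*r + 42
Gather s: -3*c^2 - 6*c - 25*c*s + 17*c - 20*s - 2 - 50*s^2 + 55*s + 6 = -3*c^2 + 11*c - 50*s^2 + s*(35 - 25*c) + 4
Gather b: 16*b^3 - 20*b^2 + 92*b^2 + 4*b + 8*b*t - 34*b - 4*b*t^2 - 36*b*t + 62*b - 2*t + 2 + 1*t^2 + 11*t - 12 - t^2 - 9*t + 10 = 16*b^3 + 72*b^2 + b*(-4*t^2 - 28*t + 32)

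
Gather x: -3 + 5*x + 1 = 5*x - 2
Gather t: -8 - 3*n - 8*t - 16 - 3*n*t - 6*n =-9*n + t*(-3*n - 8) - 24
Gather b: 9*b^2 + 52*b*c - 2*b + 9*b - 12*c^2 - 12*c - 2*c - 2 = 9*b^2 + b*(52*c + 7) - 12*c^2 - 14*c - 2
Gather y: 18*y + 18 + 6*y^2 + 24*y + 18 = 6*y^2 + 42*y + 36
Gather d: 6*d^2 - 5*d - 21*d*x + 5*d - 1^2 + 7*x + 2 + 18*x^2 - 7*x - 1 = 6*d^2 - 21*d*x + 18*x^2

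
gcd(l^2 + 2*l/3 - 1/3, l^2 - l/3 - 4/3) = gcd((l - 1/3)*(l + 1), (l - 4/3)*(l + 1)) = l + 1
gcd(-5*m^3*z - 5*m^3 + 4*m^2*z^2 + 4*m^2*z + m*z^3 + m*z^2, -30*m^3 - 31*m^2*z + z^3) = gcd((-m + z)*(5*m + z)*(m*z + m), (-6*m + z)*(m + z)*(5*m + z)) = 5*m + z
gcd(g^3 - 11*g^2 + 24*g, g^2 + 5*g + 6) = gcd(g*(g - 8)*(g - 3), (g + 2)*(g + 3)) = 1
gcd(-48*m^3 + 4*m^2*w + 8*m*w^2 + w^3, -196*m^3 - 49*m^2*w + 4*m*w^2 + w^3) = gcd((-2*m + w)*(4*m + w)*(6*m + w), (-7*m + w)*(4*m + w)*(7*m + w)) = 4*m + w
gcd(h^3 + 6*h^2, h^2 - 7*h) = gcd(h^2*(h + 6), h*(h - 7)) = h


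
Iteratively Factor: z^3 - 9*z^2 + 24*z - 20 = (z - 2)*(z^2 - 7*z + 10) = (z - 5)*(z - 2)*(z - 2)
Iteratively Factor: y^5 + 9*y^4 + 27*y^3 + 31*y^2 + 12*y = (y + 4)*(y^4 + 5*y^3 + 7*y^2 + 3*y) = (y + 1)*(y + 4)*(y^3 + 4*y^2 + 3*y) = (y + 1)*(y + 3)*(y + 4)*(y^2 + y) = (y + 1)^2*(y + 3)*(y + 4)*(y)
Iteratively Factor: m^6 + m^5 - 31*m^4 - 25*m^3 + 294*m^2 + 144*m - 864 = (m + 3)*(m^5 - 2*m^4 - 25*m^3 + 50*m^2 + 144*m - 288) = (m + 3)^2*(m^4 - 5*m^3 - 10*m^2 + 80*m - 96) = (m + 3)^2*(m + 4)*(m^3 - 9*m^2 + 26*m - 24) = (m - 4)*(m + 3)^2*(m + 4)*(m^2 - 5*m + 6) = (m - 4)*(m - 3)*(m + 3)^2*(m + 4)*(m - 2)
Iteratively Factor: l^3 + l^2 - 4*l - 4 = (l + 1)*(l^2 - 4) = (l + 1)*(l + 2)*(l - 2)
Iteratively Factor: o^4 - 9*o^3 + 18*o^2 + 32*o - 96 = (o - 3)*(o^3 - 6*o^2 + 32) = (o - 4)*(o - 3)*(o^2 - 2*o - 8) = (o - 4)*(o - 3)*(o + 2)*(o - 4)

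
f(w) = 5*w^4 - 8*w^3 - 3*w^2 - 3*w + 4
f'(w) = 20*w^3 - 24*w^2 - 6*w - 3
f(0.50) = 1.06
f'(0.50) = -9.50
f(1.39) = -8.79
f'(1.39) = -4.00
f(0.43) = 1.69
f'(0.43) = -8.43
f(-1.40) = 43.48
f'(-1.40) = -96.52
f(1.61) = -8.40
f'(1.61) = 8.60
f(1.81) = -5.03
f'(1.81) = 26.11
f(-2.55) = 336.21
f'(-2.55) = -475.39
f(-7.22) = 16467.06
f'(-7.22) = -8738.10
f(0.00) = 4.00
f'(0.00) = -3.00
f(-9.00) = 38425.00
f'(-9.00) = -16473.00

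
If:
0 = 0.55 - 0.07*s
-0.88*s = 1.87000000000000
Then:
No Solution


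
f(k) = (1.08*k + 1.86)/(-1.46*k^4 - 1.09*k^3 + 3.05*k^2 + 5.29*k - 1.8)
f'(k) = (1.08*k + 1.86)*(5.84*k^3 + 3.27*k^2 - 6.1*k - 5.29)/(-1.46*k^4 - 1.09*k^3 + 3.05*k^2 + 5.29*k - 1.8)^2 + 1.08/(-1.46*k^4 - 1.09*k^3 + 3.05*k^2 + 5.29*k - 1.8)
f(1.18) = 0.77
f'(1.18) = 0.58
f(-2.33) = 0.02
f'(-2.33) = 0.00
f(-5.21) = 0.00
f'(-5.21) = 0.00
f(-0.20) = -0.60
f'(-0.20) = -1.28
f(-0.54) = -0.34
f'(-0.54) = -0.47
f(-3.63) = 0.01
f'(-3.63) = 0.01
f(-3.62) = 0.01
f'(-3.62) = 0.01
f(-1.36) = -0.07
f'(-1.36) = -0.26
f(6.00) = -0.00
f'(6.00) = 0.00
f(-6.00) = 0.00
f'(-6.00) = 0.00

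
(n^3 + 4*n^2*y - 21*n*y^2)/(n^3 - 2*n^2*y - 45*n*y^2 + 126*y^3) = n/(n - 6*y)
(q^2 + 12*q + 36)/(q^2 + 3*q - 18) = (q + 6)/(q - 3)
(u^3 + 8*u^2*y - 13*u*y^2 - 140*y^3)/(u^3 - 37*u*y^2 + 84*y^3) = (-u - 5*y)/(-u + 3*y)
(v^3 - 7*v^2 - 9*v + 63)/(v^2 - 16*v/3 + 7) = 3*(v^2 - 4*v - 21)/(3*v - 7)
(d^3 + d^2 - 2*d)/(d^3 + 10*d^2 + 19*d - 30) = d*(d + 2)/(d^2 + 11*d + 30)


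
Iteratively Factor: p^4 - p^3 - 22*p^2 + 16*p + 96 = (p - 3)*(p^3 + 2*p^2 - 16*p - 32) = (p - 3)*(p + 2)*(p^2 - 16) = (p - 4)*(p - 3)*(p + 2)*(p + 4)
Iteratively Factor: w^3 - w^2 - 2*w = (w + 1)*(w^2 - 2*w) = (w - 2)*(w + 1)*(w)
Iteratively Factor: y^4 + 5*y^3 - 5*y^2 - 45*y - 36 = (y - 3)*(y^3 + 8*y^2 + 19*y + 12) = (y - 3)*(y + 4)*(y^2 + 4*y + 3) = (y - 3)*(y + 3)*(y + 4)*(y + 1)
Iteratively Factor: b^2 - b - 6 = (b + 2)*(b - 3)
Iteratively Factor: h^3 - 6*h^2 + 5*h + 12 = (h - 4)*(h^2 - 2*h - 3) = (h - 4)*(h + 1)*(h - 3)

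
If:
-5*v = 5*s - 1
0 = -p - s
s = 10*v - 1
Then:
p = -1/11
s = 1/11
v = 6/55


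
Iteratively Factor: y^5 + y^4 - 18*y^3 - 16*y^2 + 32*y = (y - 4)*(y^4 + 5*y^3 + 2*y^2 - 8*y) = y*(y - 4)*(y^3 + 5*y^2 + 2*y - 8) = y*(y - 4)*(y + 4)*(y^2 + y - 2) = y*(y - 4)*(y + 2)*(y + 4)*(y - 1)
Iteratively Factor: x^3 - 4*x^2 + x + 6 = (x - 2)*(x^2 - 2*x - 3) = (x - 2)*(x + 1)*(x - 3)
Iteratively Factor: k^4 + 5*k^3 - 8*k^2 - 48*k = (k + 4)*(k^3 + k^2 - 12*k) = (k + 4)^2*(k^2 - 3*k) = (k - 3)*(k + 4)^2*(k)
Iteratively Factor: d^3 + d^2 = (d + 1)*(d^2) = d*(d + 1)*(d)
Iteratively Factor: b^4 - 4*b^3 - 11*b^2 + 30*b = (b)*(b^3 - 4*b^2 - 11*b + 30) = b*(b - 2)*(b^2 - 2*b - 15) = b*(b - 2)*(b + 3)*(b - 5)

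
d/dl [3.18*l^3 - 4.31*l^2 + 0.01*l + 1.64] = 9.54*l^2 - 8.62*l + 0.01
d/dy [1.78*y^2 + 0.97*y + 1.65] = 3.56*y + 0.97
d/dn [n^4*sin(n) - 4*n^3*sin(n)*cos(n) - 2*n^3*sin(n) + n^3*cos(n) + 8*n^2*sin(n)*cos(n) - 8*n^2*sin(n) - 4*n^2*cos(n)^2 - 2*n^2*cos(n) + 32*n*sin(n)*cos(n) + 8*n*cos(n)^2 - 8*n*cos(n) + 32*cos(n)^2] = n^4*cos(n) + 3*n^3*sin(n) - 2*n^3*cos(n) - 4*n^3*cos(2*n) - 4*n^2*sin(n) - 2*n^2*sin(2*n) - 5*n^2*cos(n) + 8*n^2*cos(2*n) - 8*n*sin(n) - 4*n*cos(n) + 28*n*cos(2*n) - 4*n - 16*sin(2*n) - 8*cos(n) + 4*cos(2*n) + 4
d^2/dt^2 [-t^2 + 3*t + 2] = -2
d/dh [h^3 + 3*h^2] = 3*h*(h + 2)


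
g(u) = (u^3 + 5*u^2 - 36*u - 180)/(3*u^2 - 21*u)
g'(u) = (21 - 6*u)*(u^3 + 5*u^2 - 36*u - 180)/(3*u^2 - 21*u)^2 + (3*u^2 + 10*u - 36)/(3*u^2 - 21*u) = (u^4 - 14*u^3 + u^2 + 360*u - 1260)/(3*u^2*(u^2 - 14*u + 49))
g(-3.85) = -0.19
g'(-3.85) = -0.31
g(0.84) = 13.28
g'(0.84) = -12.01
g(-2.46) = -1.09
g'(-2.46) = -1.17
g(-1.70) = -2.46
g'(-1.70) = -2.73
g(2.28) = 6.95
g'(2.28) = -1.65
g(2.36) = 6.82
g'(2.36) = -1.55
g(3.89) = 5.11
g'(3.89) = -1.00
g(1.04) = 11.34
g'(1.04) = -7.80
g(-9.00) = -0.42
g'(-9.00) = 0.20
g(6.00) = 0.00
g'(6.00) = -7.33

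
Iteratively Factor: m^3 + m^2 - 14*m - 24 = (m + 3)*(m^2 - 2*m - 8) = (m - 4)*(m + 3)*(m + 2)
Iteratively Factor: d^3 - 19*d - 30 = (d - 5)*(d^2 + 5*d + 6) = (d - 5)*(d + 2)*(d + 3)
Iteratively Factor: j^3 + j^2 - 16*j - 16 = (j + 4)*(j^2 - 3*j - 4) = (j + 1)*(j + 4)*(j - 4)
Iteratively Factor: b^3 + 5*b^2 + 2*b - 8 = (b + 4)*(b^2 + b - 2) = (b + 2)*(b + 4)*(b - 1)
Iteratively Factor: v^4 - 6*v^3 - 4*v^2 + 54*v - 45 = (v + 3)*(v^3 - 9*v^2 + 23*v - 15) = (v - 3)*(v + 3)*(v^2 - 6*v + 5) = (v - 3)*(v - 1)*(v + 3)*(v - 5)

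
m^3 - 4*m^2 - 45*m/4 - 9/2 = (m - 6)*(m + 1/2)*(m + 3/2)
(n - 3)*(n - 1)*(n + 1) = n^3 - 3*n^2 - n + 3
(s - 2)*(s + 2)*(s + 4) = s^3 + 4*s^2 - 4*s - 16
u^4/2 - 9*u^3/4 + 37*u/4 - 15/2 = (u/2 + 1)*(u - 3)*(u - 5/2)*(u - 1)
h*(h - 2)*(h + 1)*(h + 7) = h^4 + 6*h^3 - 9*h^2 - 14*h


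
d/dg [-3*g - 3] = -3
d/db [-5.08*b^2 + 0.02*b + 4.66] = 0.02 - 10.16*b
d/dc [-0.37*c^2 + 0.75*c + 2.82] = 0.75 - 0.74*c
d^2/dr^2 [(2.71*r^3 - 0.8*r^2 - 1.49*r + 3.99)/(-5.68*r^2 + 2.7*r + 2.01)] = (-2.27373675443232e-13*r^5 + 1.13686837721616e-13*r^4 + 19.288696*r^3 - 805.804236*r^2 + 403.518006*r - 158.988564)/(183.250432*r^6 - 261.32544*r^5 - 70.3206719999999*r^4 + 165.26916*r^3 + 24.884604*r^2 - 32.72481*r - 8.120601)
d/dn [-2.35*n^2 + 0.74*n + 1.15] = 0.74 - 4.7*n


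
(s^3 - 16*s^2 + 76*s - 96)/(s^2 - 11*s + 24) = (s^2 - 8*s + 12)/(s - 3)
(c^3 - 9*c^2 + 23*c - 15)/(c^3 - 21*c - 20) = (c^2 - 4*c + 3)/(c^2 + 5*c + 4)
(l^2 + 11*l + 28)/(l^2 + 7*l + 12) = (l + 7)/(l + 3)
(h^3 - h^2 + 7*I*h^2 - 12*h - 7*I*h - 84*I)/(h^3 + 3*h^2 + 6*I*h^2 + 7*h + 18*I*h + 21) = (h - 4)/(h - I)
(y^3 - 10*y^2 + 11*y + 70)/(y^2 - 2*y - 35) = (y^2 - 3*y - 10)/(y + 5)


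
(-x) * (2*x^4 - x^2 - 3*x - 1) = -2*x^5 + x^3 + 3*x^2 + x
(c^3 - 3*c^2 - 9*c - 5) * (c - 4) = c^4 - 7*c^3 + 3*c^2 + 31*c + 20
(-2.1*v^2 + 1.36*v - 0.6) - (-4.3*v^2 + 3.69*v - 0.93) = 2.2*v^2 - 2.33*v + 0.33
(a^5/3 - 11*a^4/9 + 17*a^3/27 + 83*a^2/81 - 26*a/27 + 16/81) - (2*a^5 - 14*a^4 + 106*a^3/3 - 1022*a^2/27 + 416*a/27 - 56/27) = -5*a^5/3 + 115*a^4/9 - 937*a^3/27 + 3149*a^2/81 - 442*a/27 + 184/81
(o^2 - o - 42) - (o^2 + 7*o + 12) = -8*o - 54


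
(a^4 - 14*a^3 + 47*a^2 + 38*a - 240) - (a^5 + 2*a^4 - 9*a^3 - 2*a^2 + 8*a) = -a^5 - a^4 - 5*a^3 + 49*a^2 + 30*a - 240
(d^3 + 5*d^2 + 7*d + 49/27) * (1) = d^3 + 5*d^2 + 7*d + 49/27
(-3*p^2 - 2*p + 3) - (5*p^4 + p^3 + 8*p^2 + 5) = -5*p^4 - p^3 - 11*p^2 - 2*p - 2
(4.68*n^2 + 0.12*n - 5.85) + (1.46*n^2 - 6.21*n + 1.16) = 6.14*n^2 - 6.09*n - 4.69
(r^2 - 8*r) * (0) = 0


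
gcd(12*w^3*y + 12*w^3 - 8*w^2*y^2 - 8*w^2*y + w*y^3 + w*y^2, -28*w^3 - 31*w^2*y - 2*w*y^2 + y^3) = 1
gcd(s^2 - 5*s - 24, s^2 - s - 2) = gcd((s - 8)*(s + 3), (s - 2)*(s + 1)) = 1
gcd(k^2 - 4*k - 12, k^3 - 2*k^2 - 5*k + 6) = k + 2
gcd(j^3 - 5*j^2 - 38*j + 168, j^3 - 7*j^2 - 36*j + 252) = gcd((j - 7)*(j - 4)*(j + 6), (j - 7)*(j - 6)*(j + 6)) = j^2 - j - 42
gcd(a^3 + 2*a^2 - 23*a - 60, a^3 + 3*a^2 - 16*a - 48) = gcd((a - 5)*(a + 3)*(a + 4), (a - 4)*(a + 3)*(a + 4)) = a^2 + 7*a + 12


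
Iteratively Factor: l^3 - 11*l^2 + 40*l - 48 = (l - 3)*(l^2 - 8*l + 16) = (l - 4)*(l - 3)*(l - 4)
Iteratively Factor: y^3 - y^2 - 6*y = (y - 3)*(y^2 + 2*y) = y*(y - 3)*(y + 2)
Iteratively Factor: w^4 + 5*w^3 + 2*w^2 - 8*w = (w)*(w^3 + 5*w^2 + 2*w - 8) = w*(w + 2)*(w^2 + 3*w - 4) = w*(w - 1)*(w + 2)*(w + 4)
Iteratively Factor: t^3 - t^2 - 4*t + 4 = (t - 2)*(t^2 + t - 2) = (t - 2)*(t - 1)*(t + 2)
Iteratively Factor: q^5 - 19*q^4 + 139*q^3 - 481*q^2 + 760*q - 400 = (q - 1)*(q^4 - 18*q^3 + 121*q^2 - 360*q + 400) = (q - 5)*(q - 1)*(q^3 - 13*q^2 + 56*q - 80) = (q - 5)^2*(q - 1)*(q^2 - 8*q + 16) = (q - 5)^2*(q - 4)*(q - 1)*(q - 4)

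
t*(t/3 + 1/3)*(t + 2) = t^3/3 + t^2 + 2*t/3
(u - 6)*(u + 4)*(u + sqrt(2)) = u^3 - 2*u^2 + sqrt(2)*u^2 - 24*u - 2*sqrt(2)*u - 24*sqrt(2)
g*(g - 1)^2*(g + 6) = g^4 + 4*g^3 - 11*g^2 + 6*g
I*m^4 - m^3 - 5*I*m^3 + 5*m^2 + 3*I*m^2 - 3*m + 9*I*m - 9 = (m - 3)^2*(m + I)*(I*m + I)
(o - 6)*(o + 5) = o^2 - o - 30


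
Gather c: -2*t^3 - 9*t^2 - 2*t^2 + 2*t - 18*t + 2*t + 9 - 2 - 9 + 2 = -2*t^3 - 11*t^2 - 14*t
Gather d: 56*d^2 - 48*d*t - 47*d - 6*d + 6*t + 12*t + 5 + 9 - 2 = 56*d^2 + d*(-48*t - 53) + 18*t + 12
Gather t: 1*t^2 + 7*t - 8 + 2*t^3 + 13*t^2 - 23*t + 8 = 2*t^3 + 14*t^2 - 16*t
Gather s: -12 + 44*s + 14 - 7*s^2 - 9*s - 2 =-7*s^2 + 35*s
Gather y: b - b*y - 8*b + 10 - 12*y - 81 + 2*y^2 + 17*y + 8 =-7*b + 2*y^2 + y*(5 - b) - 63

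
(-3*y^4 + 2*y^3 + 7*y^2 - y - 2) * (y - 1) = -3*y^5 + 5*y^4 + 5*y^3 - 8*y^2 - y + 2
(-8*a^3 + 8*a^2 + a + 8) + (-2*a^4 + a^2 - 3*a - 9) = -2*a^4 - 8*a^3 + 9*a^2 - 2*a - 1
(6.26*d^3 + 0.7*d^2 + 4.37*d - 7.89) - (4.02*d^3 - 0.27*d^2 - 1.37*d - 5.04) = 2.24*d^3 + 0.97*d^2 + 5.74*d - 2.85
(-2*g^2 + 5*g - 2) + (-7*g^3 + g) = -7*g^3 - 2*g^2 + 6*g - 2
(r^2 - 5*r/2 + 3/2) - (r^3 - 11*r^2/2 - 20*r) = -r^3 + 13*r^2/2 + 35*r/2 + 3/2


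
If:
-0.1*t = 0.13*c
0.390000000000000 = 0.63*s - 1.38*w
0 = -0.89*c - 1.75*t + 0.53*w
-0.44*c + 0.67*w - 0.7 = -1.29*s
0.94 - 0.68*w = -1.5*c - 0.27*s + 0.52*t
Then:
No Solution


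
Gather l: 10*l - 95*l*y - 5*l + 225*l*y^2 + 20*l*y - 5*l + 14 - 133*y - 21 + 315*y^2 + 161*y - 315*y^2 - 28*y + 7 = l*(225*y^2 - 75*y)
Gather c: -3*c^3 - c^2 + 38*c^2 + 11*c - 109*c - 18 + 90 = -3*c^3 + 37*c^2 - 98*c + 72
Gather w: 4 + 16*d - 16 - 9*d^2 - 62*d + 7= -9*d^2 - 46*d - 5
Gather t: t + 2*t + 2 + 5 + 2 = 3*t + 9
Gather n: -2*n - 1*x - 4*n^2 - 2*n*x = -4*n^2 + n*(-2*x - 2) - x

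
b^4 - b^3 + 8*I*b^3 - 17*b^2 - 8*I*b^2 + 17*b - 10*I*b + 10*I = (b - 1)*(b + I)*(b + 2*I)*(b + 5*I)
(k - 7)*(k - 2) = k^2 - 9*k + 14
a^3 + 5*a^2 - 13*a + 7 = (a - 1)^2*(a + 7)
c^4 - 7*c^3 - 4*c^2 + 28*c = c*(c - 7)*(c - 2)*(c + 2)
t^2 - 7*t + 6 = (t - 6)*(t - 1)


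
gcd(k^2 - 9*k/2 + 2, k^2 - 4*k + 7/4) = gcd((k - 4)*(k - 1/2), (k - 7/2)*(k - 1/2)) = k - 1/2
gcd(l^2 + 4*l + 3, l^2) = 1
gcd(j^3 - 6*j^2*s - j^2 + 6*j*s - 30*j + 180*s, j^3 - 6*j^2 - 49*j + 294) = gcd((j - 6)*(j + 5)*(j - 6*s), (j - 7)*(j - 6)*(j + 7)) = j - 6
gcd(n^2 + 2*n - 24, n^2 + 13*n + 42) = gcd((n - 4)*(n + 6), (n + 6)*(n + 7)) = n + 6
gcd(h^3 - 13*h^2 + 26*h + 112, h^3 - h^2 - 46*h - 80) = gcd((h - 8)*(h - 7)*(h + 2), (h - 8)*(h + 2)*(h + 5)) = h^2 - 6*h - 16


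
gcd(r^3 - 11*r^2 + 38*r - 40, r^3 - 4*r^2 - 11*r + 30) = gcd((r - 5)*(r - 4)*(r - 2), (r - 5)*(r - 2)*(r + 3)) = r^2 - 7*r + 10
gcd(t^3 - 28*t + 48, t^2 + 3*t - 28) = t - 4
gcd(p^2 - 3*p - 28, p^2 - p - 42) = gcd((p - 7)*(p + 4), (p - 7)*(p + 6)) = p - 7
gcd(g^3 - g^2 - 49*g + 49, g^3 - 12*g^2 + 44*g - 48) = 1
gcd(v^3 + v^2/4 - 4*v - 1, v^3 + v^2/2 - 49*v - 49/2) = 1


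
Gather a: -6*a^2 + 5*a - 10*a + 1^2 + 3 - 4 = -6*a^2 - 5*a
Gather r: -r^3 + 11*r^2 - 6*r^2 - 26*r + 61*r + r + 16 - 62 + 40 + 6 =-r^3 + 5*r^2 + 36*r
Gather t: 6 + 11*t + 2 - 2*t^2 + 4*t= -2*t^2 + 15*t + 8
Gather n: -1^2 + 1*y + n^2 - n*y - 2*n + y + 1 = n^2 + n*(-y - 2) + 2*y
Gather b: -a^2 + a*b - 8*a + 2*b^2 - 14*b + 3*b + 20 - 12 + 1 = -a^2 - 8*a + 2*b^2 + b*(a - 11) + 9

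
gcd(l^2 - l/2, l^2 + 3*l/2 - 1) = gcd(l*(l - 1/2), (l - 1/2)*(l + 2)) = l - 1/2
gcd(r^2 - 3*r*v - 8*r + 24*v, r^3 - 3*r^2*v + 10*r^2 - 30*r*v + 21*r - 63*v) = r - 3*v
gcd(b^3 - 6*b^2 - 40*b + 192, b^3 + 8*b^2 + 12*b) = b + 6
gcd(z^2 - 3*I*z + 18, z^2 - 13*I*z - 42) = z - 6*I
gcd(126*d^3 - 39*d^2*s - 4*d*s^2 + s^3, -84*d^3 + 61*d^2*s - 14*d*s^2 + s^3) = 21*d^2 - 10*d*s + s^2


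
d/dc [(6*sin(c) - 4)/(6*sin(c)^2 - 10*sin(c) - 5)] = 2*(-18*sin(c)^2 + 24*sin(c) - 35)*cos(c)/(6*sin(c)^2 - 10*sin(c) - 5)^2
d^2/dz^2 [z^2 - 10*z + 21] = 2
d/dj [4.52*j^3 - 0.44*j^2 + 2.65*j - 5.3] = 13.56*j^2 - 0.88*j + 2.65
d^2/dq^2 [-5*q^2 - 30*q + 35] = -10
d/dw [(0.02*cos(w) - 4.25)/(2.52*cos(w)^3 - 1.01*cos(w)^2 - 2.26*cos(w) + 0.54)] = (0.1008*cos(w)^3 - 32.1502*cos(w)^2 + 8.585*cos(w) + 9.5942)*sin(w)/(6.3504*cos(w)^6 - 5.0904*cos(w)^5 - 10.3703*cos(w)^4 + 7.2868*cos(w)^3 + 4.0168*cos(w)^2 - 2.4408*cos(w) + 0.2916)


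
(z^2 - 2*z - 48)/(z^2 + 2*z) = (z^2 - 2*z - 48)/(z*(z + 2))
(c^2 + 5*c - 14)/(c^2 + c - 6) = (c + 7)/(c + 3)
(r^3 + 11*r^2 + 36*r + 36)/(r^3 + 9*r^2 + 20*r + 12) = (r + 3)/(r + 1)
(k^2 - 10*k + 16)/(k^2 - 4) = (k - 8)/(k + 2)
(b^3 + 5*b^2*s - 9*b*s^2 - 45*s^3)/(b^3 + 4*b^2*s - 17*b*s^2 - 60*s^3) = (-b + 3*s)/(-b + 4*s)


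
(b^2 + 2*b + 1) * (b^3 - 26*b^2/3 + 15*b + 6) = b^5 - 20*b^4/3 - 4*b^3/3 + 82*b^2/3 + 27*b + 6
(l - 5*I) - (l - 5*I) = 0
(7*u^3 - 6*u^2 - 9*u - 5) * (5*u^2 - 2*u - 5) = 35*u^5 - 44*u^4 - 68*u^3 + 23*u^2 + 55*u + 25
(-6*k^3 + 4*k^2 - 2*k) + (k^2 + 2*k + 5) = -6*k^3 + 5*k^2 + 5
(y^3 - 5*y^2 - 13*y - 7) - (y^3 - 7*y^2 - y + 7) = 2*y^2 - 12*y - 14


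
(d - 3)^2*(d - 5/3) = d^3 - 23*d^2/3 + 19*d - 15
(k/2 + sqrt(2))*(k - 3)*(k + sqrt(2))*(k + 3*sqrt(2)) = k^4/2 - 3*k^3/2 + 3*sqrt(2)*k^3 - 9*sqrt(2)*k^2 + 11*k^2 - 33*k + 6*sqrt(2)*k - 18*sqrt(2)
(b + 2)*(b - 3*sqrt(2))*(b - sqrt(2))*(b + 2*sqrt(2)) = b^4 - 2*sqrt(2)*b^3 + 2*b^3 - 10*b^2 - 4*sqrt(2)*b^2 - 20*b + 12*sqrt(2)*b + 24*sqrt(2)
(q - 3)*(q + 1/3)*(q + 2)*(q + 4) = q^4 + 10*q^3/3 - 9*q^2 - 82*q/3 - 8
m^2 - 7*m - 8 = (m - 8)*(m + 1)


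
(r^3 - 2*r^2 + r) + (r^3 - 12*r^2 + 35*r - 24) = 2*r^3 - 14*r^2 + 36*r - 24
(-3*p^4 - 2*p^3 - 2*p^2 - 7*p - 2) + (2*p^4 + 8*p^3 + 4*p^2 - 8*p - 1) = -p^4 + 6*p^3 + 2*p^2 - 15*p - 3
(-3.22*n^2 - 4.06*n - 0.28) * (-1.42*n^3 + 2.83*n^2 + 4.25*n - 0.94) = 4.5724*n^5 - 3.3474*n^4 - 24.7772*n^3 - 15.0206*n^2 + 2.6264*n + 0.2632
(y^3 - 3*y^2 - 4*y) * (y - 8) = y^4 - 11*y^3 + 20*y^2 + 32*y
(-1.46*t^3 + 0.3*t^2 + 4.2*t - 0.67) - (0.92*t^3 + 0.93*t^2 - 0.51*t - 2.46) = -2.38*t^3 - 0.63*t^2 + 4.71*t + 1.79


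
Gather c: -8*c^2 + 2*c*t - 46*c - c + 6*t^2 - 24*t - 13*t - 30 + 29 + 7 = -8*c^2 + c*(2*t - 47) + 6*t^2 - 37*t + 6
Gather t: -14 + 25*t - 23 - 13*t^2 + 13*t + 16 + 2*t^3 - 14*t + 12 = 2*t^3 - 13*t^2 + 24*t - 9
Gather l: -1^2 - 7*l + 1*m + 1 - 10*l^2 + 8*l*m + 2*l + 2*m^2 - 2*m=-10*l^2 + l*(8*m - 5) + 2*m^2 - m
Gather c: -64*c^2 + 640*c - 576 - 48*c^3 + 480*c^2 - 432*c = -48*c^3 + 416*c^2 + 208*c - 576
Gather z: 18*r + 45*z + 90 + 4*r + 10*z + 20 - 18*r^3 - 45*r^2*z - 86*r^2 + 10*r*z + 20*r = -18*r^3 - 86*r^2 + 42*r + z*(-45*r^2 + 10*r + 55) + 110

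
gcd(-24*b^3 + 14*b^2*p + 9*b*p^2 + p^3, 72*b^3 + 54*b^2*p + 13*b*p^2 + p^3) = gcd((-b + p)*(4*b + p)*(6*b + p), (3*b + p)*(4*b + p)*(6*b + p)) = 24*b^2 + 10*b*p + p^2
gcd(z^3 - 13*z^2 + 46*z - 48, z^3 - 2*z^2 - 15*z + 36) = z - 3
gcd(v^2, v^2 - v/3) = v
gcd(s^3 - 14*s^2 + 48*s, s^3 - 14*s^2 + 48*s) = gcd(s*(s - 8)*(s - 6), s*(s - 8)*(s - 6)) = s^3 - 14*s^2 + 48*s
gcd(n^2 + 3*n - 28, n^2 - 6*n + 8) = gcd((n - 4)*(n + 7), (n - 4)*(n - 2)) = n - 4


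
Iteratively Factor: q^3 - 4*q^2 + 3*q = (q)*(q^2 - 4*q + 3) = q*(q - 3)*(q - 1)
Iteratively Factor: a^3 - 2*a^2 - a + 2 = (a - 1)*(a^2 - a - 2) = (a - 2)*(a - 1)*(a + 1)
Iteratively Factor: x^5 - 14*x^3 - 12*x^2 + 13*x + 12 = (x - 4)*(x^4 + 4*x^3 + 2*x^2 - 4*x - 3) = (x - 4)*(x + 1)*(x^3 + 3*x^2 - x - 3) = (x - 4)*(x + 1)*(x + 3)*(x^2 - 1) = (x - 4)*(x - 1)*(x + 1)*(x + 3)*(x + 1)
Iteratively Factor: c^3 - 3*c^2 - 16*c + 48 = (c + 4)*(c^2 - 7*c + 12) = (c - 4)*(c + 4)*(c - 3)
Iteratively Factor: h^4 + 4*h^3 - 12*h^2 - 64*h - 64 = (h - 4)*(h^3 + 8*h^2 + 20*h + 16) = (h - 4)*(h + 4)*(h^2 + 4*h + 4) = (h - 4)*(h + 2)*(h + 4)*(h + 2)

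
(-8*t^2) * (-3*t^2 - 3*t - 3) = 24*t^4 + 24*t^3 + 24*t^2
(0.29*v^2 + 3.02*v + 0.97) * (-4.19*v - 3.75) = -1.2151*v^3 - 13.7413*v^2 - 15.3893*v - 3.6375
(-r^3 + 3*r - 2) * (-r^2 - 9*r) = r^5 + 9*r^4 - 3*r^3 - 25*r^2 + 18*r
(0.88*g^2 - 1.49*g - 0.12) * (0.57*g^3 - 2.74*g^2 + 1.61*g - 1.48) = 0.5016*g^5 - 3.2605*g^4 + 5.431*g^3 - 3.3725*g^2 + 2.012*g + 0.1776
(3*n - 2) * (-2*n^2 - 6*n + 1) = -6*n^3 - 14*n^2 + 15*n - 2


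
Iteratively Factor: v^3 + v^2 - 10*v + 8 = (v - 1)*(v^2 + 2*v - 8) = (v - 1)*(v + 4)*(v - 2)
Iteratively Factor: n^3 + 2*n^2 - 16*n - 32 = (n + 2)*(n^2 - 16) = (n - 4)*(n + 2)*(n + 4)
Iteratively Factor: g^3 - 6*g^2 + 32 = (g + 2)*(g^2 - 8*g + 16) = (g - 4)*(g + 2)*(g - 4)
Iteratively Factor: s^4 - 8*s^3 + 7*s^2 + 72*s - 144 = (s - 3)*(s^3 - 5*s^2 - 8*s + 48) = (s - 3)*(s + 3)*(s^2 - 8*s + 16) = (s - 4)*(s - 3)*(s + 3)*(s - 4)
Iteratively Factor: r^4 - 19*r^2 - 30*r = (r - 5)*(r^3 + 5*r^2 + 6*r) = (r - 5)*(r + 3)*(r^2 + 2*r) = (r - 5)*(r + 2)*(r + 3)*(r)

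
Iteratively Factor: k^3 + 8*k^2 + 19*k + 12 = (k + 3)*(k^2 + 5*k + 4) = (k + 1)*(k + 3)*(k + 4)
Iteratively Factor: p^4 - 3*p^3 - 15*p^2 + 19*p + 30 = (p + 1)*(p^3 - 4*p^2 - 11*p + 30) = (p + 1)*(p + 3)*(p^2 - 7*p + 10) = (p - 5)*(p + 1)*(p + 3)*(p - 2)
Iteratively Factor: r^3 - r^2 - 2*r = (r - 2)*(r^2 + r) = r*(r - 2)*(r + 1)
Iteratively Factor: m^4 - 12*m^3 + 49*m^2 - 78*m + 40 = (m - 2)*(m^3 - 10*m^2 + 29*m - 20) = (m - 4)*(m - 2)*(m^2 - 6*m + 5) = (m - 4)*(m - 2)*(m - 1)*(m - 5)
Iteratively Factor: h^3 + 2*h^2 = (h)*(h^2 + 2*h) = h^2*(h + 2)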